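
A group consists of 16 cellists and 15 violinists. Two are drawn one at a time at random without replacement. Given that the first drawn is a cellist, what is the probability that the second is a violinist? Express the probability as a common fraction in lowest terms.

After removing one cellist, 30 remain: 15 cellists and 15 violinists.
So the probability the next is a violinist is 15/30 = 1/2.

1/2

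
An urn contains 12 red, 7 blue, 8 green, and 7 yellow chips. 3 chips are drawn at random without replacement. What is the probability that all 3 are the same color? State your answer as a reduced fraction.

There are C(34,3) = 5984 ways to draw 3 chips.
All same color: C(12,3) + C(7,3) + C(8,3) + C(7,3) = 220 + 35 + 56 + 35 = 346.
Probability = 346/5984 = 173/2992.

173/2992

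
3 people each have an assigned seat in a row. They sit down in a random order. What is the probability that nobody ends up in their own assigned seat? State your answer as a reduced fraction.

There are 3! = 6 seatings.
By inclusion-exclusion, seatings with no fixed points: C(3,0)·3! − C(3,1)·2! + C(3,2)·1! − C(3,3)·0! = 2.
Probability = 2/6 = 1/3.

1/3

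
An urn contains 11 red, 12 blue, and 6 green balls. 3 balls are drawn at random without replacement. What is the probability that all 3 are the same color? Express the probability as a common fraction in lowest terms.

There are C(29,3) = 3654 ways to draw 3 balls.
All same color: C(11,3) + C(12,3) + C(6,3) = 165 + 220 + 20 = 405.
Probability = 405/3654 = 45/406.

45/406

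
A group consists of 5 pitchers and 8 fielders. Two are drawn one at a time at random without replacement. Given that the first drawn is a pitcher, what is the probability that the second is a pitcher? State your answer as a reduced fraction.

1/3

After removing one pitcher, 12 remain: 4 pitchers and 8 fielders.
So the probability the next is a pitcher is 4/12 = 1/3.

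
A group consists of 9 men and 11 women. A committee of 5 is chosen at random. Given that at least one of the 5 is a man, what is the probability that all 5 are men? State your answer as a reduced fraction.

21/2507

Work in counts. Selections with at least one man: C(20,5) − C(11,5) = 15504 − 462 = 15042.
Of those, selections where all 5 are men: C(9,5) = 126.
Conditional probability = 126/15042 = 21/2507.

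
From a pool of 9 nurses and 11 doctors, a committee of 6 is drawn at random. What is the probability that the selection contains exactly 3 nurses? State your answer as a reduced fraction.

There are C(20,6) = 38760 ways to choose 6 from 20.
Selections with exactly 3 nurses: choose 3 of the 9 nurses and 3 of the 11 doctors, C(9,3)·C(11,3) = 84·165 = 13860.
Probability = 13860/38760 = 231/646.

231/646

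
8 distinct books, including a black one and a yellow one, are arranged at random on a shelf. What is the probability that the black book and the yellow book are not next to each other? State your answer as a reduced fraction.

3/4

There are 8! = 40320 arrangements.
Arrangements with the black book and the yellow book adjacent: 2·7! = 10080.
So not adjacent: 40320 − 10080 = 30240, probability 30240/40320 = 3/4.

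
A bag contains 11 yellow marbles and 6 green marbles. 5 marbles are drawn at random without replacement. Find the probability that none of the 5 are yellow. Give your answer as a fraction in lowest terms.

3/3094

There are C(17,5) = 6188 possible selections.
Selections with no yellow (all green): C(6,5) = 6.
Probability = 6/6188 = 3/3094.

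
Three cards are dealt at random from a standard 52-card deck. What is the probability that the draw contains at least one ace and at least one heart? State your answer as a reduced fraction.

33/260

There are C(52,3) = 22100 possible draws.
By inclusion-exclusion on the complements, draws missing all aces or all hearts: C(48,3) + C(39,3) − C(36,3) = 17296 + 9139 − 7140 = 19295.
So draws with at least one of each: 22100 − 19295 = 2805, probability 2805/22100 = 33/260.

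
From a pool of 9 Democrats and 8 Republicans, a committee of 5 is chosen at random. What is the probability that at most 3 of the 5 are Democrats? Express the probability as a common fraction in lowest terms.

Total selections: C(17,5) = 6188.
Count the complement (more than 3 Democrats): C(9,4)·C(8,1) + C(9,5)·C(8,0) = 1008 + 126 = 1134.
Probability = 1 − 1134/6188 = 5054/6188 = 361/442.

361/442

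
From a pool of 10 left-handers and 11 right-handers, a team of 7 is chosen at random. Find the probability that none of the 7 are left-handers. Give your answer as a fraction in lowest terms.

There are C(21,7) = 116280 possible selections.
Selections with no left-handers (all right-handers): C(11,7) = 330.
Probability = 330/116280 = 11/3876.

11/3876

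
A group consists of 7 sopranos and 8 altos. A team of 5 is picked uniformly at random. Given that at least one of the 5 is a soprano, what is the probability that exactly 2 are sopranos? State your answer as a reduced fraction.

168/421

Work in counts. Selections with at least one soprano: C(15,5) − C(8,5) = 3003 − 56 = 2947.
Of those, selections where exactly 2 are sopranos: C(7,2)·C(8,3) = 21·56 = 1176.
Conditional probability = 1176/2947 = 168/421.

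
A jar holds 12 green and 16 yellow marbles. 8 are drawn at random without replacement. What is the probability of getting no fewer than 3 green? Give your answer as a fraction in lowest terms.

Total selections: C(28,8) = 3108105.
Count the complement (fewer than 3 green): C(12,0)·C(16,8) + C(12,1)·C(16,7) + C(12,2)·C(16,6) = 12870 + 137280 + 528528 = 678678.
Probability = 1 − 678678/3108105 = 2429427/3108105 = 809/1035.

809/1035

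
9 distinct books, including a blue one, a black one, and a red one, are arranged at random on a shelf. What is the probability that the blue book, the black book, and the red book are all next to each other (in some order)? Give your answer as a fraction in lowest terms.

1/12

There are 9! = 362880 arrangements.
Treat the three as one block: 7! placements × 3! orders within the block = 5040·6 = 30240.
Probability = 30240/362880 = 1/12.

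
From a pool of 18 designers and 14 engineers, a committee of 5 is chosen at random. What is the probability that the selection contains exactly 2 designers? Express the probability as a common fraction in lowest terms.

The sample space is all 5-subsets of the 32: C(32,5) = 201376.
Selections with exactly 2 designers: choose 2 of the 18 designers and 3 of the 14 engineers, C(18,2)·C(14,3) = 153·364 = 55692.
Probability = 55692/201376 = 1989/7192.

1989/7192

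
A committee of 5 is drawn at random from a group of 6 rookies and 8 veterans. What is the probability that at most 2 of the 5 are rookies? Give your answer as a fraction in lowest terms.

Total selections: C(14,5) = 2002.
Favorable selections (at most 2 rookies): C(6,0)·C(8,5) + C(6,1)·C(8,4) + C(6,2)·C(8,3) = 56 + 420 + 840 = 1316.
Probability = 1316/2002 = 94/143.

94/143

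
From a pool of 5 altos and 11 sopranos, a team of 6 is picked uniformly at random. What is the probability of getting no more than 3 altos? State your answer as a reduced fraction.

There are C(16,6) = 8008 ways to choose the 6.
Count the complement (more than 3 altos): C(5,4)·C(11,2) + C(5,5)·C(11,1) = 275 + 11 = 286.
Probability = 1 − 286/8008 = 7722/8008 = 27/28.

27/28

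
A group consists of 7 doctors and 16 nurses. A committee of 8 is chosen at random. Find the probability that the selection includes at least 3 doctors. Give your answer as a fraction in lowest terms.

There are C(23,8) = 490314 ways to choose the 8.
Count the complement (fewer than 3 doctors): C(7,0)·C(16,8) + C(7,1)·C(16,7) + C(7,2)·C(16,6) = 12870 + 80080 + 168168 = 261118.
Probability = 1 − 261118/490314 = 229196/490314 = 10418/22287.

10418/22287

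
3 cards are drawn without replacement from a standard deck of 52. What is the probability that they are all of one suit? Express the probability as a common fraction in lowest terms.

There are C(52,3) = 22100 possible 3-card hands.
Hands of one suit: 4 suits × C(13,3) = 4·286 = 1144.
Probability = 1144/22100 = 22/425.

22/425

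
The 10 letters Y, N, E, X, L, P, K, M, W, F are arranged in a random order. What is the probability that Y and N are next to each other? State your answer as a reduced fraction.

There are 10! = 3628800 arrangements.
Treat Y and N as a block: 9! arrangements of the blocks × 2 orders within the block = 2·362880 = 725760.
Probability = 725760/3628800 = 1/5.

1/5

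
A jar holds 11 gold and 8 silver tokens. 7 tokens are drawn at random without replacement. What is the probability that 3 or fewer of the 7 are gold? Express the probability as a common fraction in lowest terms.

Total selections: C(19,7) = 50388.
Favorable selections (3 or fewer gold): C(11,0)·C(8,7) + C(11,1)·C(8,6) + C(11,2)·C(8,5) + C(11,3)·C(8,4) = 8 + 308 + 3080 + 11550 = 14946.
Probability = 14946/50388 = 2491/8398.

2491/8398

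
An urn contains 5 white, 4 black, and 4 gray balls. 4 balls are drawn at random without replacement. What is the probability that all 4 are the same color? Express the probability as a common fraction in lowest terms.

7/715

There are C(13,4) = 715 ways to draw 4 balls.
All same color: C(5,4) + C(4,4) + C(4,4) = 5 + 1 + 1 = 7.
Probability = 7/715.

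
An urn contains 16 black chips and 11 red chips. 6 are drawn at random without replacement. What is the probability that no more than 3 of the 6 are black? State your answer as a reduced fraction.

There are C(27,6) = 296010 ways to choose the 6.
Count the complement (more than 3 black): C(16,4)·C(11,2) + C(16,5)·C(11,1) + C(16,6)·C(11,0) = 100100 + 48048 + 8008 = 156156.
Probability = 1 − 156156/296010 = 139854/296010 = 163/345.

163/345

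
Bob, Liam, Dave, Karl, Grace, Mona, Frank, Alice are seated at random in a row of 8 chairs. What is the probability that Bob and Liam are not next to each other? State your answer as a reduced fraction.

There are 8! = 40320 arrangements.
Arrangements with Bob and Liam adjacent: 2·7! = 10080.
So not adjacent: 40320 − 10080 = 30240, probability 30240/40320 = 3/4.

3/4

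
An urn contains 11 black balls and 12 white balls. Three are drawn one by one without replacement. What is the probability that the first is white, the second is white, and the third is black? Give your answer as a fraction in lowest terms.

Multiply the conditional probabilities at each draw: 12/23 · 11/22 · 11/21 = 1452/10626 = 22/161.

22/161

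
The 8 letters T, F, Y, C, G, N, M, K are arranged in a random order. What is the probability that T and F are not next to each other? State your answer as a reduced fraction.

3/4

There are 8! = 40320 arrangements.
Arrangements with T and F adjacent: 2·7! = 10080.
So not adjacent: 40320 − 10080 = 30240, probability 30240/40320 = 3/4.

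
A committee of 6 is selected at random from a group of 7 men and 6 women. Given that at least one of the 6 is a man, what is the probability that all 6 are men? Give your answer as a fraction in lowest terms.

Work in counts. Selections with at least one man: C(13,6) − C(6,6) = 1716 − 1 = 1715.
Of those, selections where all 6 are men: C(7,6) = 7.
Conditional probability = 7/1715 = 1/245.

1/245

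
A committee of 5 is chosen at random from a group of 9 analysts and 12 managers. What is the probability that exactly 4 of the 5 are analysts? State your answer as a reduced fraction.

The sample space is all 5-subsets of the 21: C(21,5) = 20349.
Selections with exactly 4 analysts: choose 4 of the 9 analysts and 1 of the 12 managers, C(9,4)·C(12,1) = 126·12 = 1512.
Probability = 1512/20349 = 24/323.

24/323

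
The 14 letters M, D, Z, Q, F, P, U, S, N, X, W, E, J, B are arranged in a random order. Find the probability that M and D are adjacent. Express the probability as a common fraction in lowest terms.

There are 14! = 87178291200 arrangements.
Treat M and D as a block: 13! arrangements of the blocks × 2 orders within the block = 2·6227020800 = 12454041600.
Probability = 12454041600/87178291200 = 1/7.

1/7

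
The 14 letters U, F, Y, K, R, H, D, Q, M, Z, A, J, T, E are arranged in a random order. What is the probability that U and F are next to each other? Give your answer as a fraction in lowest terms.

There are 14! = 87178291200 arrangements.
Treat U and F as a block: 13! arrangements of the blocks × 2 orders within the block = 2·6227020800 = 12454041600.
Probability = 12454041600/87178291200 = 1/7.

1/7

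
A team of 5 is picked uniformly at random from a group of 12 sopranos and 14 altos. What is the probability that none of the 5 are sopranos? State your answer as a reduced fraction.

There are C(26,5) = 65780 possible selections.
Selections with no sopranos (all altos): C(14,5) = 2002.
Probability = 2002/65780 = 7/230.

7/230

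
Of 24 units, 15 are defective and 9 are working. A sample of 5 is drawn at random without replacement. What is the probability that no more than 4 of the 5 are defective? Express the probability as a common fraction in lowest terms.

Total selections: C(24,5) = 42504.
Favorable selections (no more than 4 defective): C(15,0)·C(9,5) + C(15,1)·C(9,4) + C(15,2)·C(9,3) + C(15,3)·C(9,2) + C(15,4)·C(9,1) = 126 + 1890 + 8820 + 16380 + 12285 = 39501.
Probability = 39501/42504 = 171/184.

171/184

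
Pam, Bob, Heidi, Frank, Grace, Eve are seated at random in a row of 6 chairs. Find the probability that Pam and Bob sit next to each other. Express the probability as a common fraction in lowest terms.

There are 6! = 720 arrangements.
Treat Pam and Bob as a block: 5! arrangements of the blocks × 2 orders within the block = 2·120 = 240.
Probability = 240/720 = 1/3.

1/3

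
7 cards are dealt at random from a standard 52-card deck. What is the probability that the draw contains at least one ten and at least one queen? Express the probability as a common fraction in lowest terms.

3105873/16723070

There are C(52,7) = 133784560 possible draws.
By inclusion-exclusion on the complements, draws missing all tens or all queens: C(48,7) + C(48,7) − C(44,7) = 73629072 + 73629072 − 38320568 = 108937576.
So draws with at least one of each: 133784560 − 108937576 = 24846984, probability 24846984/133784560 = 3105873/16723070.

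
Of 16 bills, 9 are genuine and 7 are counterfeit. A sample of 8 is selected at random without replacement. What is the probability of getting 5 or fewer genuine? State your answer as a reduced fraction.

Total selections: C(16,8) = 12870.
Favorable selections (5 or fewer genuine): C(9,1)·C(7,7) + C(9,2)·C(7,6) + C(9,3)·C(7,5) + C(9,4)·C(7,4) + C(9,5)·C(7,3) = 9 + 252 + 1764 + 4410 + 4410 = 10845.
Probability = 10845/12870 = 241/286.

241/286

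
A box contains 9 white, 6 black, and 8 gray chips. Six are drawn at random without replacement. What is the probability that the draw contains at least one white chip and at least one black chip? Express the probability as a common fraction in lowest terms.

4076/4807

There are C(23,6) = 100947 possible draws.
By inclusion-exclusion on the complements, draws missing all white or all black: C(14,6) + C(17,6) − C(8,6) = 3003 + 12376 − 28 = 15351.
So draws with at least one of each: 100947 − 15351 = 85596, probability 85596/100947 = 4076/4807.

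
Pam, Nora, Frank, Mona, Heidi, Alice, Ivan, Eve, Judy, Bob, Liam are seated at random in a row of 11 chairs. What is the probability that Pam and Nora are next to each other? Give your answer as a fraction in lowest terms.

There are 11! = 39916800 arrangements.
Treat Pam and Nora as a block: 10! arrangements of the blocks × 2 orders within the block = 2·3628800 = 7257600.
Probability = 7257600/39916800 = 2/11.

2/11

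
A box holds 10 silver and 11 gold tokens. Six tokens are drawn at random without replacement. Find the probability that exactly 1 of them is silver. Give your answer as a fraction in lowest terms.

55/646

Total number of selections: C(21,6) = 54264.
Selections with exactly 1 silver: choose 1 of the 10 silver and 5 of the 11 gold, C(10,1)·C(11,5) = 10·462 = 4620.
Probability = 4620/54264 = 55/646.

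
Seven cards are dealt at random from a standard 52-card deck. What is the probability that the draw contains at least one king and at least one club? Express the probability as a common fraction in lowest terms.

There are C(52,7) = 133784560 possible draws.
By inclusion-exclusion on the complements, draws missing all kings or all clubs: C(48,7) + C(39,7) − C(36,7) = 73629072 + 15380937 − 8347680 = 80662329.
So draws with at least one of each: 133784560 − 80662329 = 53122231, probability 53122231/133784560.

53122231/133784560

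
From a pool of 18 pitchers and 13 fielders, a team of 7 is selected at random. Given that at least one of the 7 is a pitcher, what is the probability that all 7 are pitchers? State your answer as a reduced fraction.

816/67381

Work in counts. Selections with at least one pitcher: C(31,7) − C(13,7) = 2629575 − 1716 = 2627859.
Of those, selections where all 7 are pitchers: C(18,7) = 31824.
Conditional probability = 31824/2627859 = 816/67381.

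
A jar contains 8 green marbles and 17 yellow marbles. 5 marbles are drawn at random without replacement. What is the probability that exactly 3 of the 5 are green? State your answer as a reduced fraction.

544/3795

Total number of selections: C(25,5) = 53130.
Selections with exactly 3 green: choose 3 of the 8 green and 2 of the 17 yellow, C(8,3)·C(17,2) = 56·136 = 7616.
Probability = 7616/53130 = 544/3795.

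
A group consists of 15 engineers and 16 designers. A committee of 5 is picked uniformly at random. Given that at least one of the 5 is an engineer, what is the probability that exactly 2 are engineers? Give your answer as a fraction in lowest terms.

2800/7883

Work in counts. Selections with at least one engineer: C(31,5) − C(16,5) = 169911 − 4368 = 165543.
Of those, selections where exactly 2 are engineers: C(15,2)·C(16,3) = 105·560 = 58800.
Conditional probability = 58800/165543 = 2800/7883.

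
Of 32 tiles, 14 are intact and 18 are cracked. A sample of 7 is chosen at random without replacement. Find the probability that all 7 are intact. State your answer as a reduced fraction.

There are C(32,7) = 3365856 possible selections.
Selections with all intact: C(14,7) = 3432.
Probability = 3432/3365856 = 11/10788.

11/10788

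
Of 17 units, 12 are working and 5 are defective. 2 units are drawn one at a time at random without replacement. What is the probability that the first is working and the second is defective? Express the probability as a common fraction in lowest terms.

Multiply the conditional probabilities at each draw: 12/17 · 5/16 = 60/272 = 15/68.

15/68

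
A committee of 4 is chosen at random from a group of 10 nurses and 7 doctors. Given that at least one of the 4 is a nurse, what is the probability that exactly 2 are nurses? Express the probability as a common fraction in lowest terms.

27/67

Work in counts. Selections with at least one nurse: C(17,4) − C(7,4) = 2380 − 35 = 2345.
Of those, selections where exactly 2 are nurses: C(10,2)·C(7,2) = 45·21 = 945.
Conditional probability = 945/2345 = 27/67.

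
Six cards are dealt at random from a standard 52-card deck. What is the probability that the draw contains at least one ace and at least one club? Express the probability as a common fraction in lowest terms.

6772177/20358520

There are C(52,6) = 20358520 possible draws.
By inclusion-exclusion on the complements, draws missing all aces or all clubs: C(48,6) + C(39,6) − C(36,6) = 12271512 + 3262623 − 1947792 = 13586343.
So draws with at least one of each: 20358520 − 13586343 = 6772177, probability 6772177/20358520.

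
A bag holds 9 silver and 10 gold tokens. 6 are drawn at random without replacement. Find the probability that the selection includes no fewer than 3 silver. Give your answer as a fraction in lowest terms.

There are C(19,6) = 27132 ways to choose the 6.
Count the complement (fewer than 3 silver): C(9,0)·C(10,6) + C(9,1)·C(10,5) + C(9,2)·C(10,4) = 210 + 2268 + 7560 = 10038.
Probability = 1 − 10038/27132 = 17094/27132 = 407/646.

407/646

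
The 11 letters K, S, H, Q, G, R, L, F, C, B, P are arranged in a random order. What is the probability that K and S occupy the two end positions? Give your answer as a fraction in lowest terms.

There are 11! = 39916800 arrangements.
Place K and S at the ends in 2 ways, arrange the remaining 9 in 9! = 362880 ways: 2·362880 = 725760.
Probability = 725760/39916800 = 1/55.

1/55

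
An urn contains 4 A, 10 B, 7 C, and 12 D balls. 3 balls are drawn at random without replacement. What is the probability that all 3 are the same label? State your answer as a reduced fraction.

379/5456

There are C(33,3) = 5456 ways to draw 3 balls.
All same label: C(4,3) + C(10,3) + C(7,3) + C(12,3) = 4 + 120 + 35 + 220 = 379.
Probability = 379/5456.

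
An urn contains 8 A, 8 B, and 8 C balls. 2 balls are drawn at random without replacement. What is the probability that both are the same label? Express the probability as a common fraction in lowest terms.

7/23

There are C(24,2) = 276 ways to draw 2 balls.
All same label: C(8,2) + C(8,2) + C(8,2) = 28 + 28 + 28 = 84.
Probability = 84/276 = 7/23.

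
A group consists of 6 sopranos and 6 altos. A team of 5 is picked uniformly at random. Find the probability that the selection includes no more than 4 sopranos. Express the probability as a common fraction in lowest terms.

There are C(12,5) = 792 ways to choose the 5.
The complement is exactly 5 sopranos: C(6,5)·C(6,0) = 6.
Probability = 1 − 6/792 = 786/792 = 131/132.

131/132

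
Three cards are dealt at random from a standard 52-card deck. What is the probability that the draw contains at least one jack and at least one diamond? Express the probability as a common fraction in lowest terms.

There are C(52,3) = 22100 possible draws.
By inclusion-exclusion on the complements, draws missing all jacks or all diamonds: C(48,3) + C(39,3) − C(36,3) = 17296 + 9139 − 7140 = 19295.
So draws with at least one of each: 22100 − 19295 = 2805, probability 2805/22100 = 33/260.

33/260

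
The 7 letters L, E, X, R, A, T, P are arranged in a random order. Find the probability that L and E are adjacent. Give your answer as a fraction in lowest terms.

There are 7! = 5040 arrangements.
Treat L and E as a block: 6! arrangements of the blocks × 2 orders within the block = 2·720 = 1440.
Probability = 1440/5040 = 2/7.

2/7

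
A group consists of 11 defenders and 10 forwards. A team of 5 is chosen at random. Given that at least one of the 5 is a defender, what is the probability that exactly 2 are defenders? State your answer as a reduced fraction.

200/609

Work in counts. Selections with at least one defender: C(21,5) − C(10,5) = 20349 − 252 = 20097.
Of those, selections where exactly 2 are defenders: C(11,2)·C(10,3) = 55·120 = 6600.
Conditional probability = 6600/20097 = 200/609.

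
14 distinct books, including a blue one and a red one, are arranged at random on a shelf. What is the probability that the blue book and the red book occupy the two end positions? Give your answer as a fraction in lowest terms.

1/91

There are 14! = 87178291200 arrangements.
Place the blue book and the red book at the ends in 2 ways, arrange the remaining 12 in 12! = 479001600 ways: 2·479001600 = 958003200.
Probability = 958003200/87178291200 = 1/91.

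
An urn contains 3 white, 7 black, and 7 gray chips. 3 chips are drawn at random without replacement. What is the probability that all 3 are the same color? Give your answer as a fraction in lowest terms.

There are C(17,3) = 680 ways to draw 3 chips.
All same color: C(3,3) + C(7,3) + C(7,3) = 1 + 35 + 35 = 71.
Probability = 71/680.

71/680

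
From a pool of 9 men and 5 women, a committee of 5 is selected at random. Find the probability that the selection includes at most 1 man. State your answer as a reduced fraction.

There are C(14,5) = 2002 ways to choose the 5.
Favorable selections (at most 1 man): C(9,0)·C(5,5) + C(9,1)·C(5,4) = 1 + 45 = 46.
Probability = 46/2002 = 23/1001.

23/1001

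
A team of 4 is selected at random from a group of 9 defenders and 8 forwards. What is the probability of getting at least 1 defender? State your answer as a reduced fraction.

33/34

There are C(17,4) = 2380 ways to choose the 4.
Favorable selections (at least 1 defender): C(9,1)·C(8,3) + C(9,2)·C(8,2) + C(9,3)·C(8,1) + C(9,4)·C(8,0) = 504 + 1008 + 672 + 126 = 2310.
Probability = 2310/2380 = 33/34.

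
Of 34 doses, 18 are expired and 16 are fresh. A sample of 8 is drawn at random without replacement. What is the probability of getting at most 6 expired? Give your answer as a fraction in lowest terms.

There are C(34,8) = 18156204 ways to choose the 8.
Favorable selections (at most 6 expired): C(18,0)·C(16,8) + C(18,1)·C(16,7) + C(18,2)·C(16,6) + C(18,3)·C(16,5) + C(18,4)·C(16,4) + C(18,5)·C(16,3) + C(18,6)·C(16,2) = 12870 + 205920 + 1225224 + 3564288 + 5569200 + 4798080 + 2227680 = 17603262.
Probability = 17603262/18156204 = 57527/59334.

57527/59334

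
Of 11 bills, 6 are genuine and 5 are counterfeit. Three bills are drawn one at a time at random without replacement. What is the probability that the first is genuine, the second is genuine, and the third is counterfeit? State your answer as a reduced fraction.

Multiply the conditional probabilities at each draw: 6/11 · 5/10 · 5/9 = 150/990 = 5/33.

5/33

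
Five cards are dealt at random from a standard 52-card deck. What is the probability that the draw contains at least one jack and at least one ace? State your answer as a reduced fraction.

There are C(52,5) = 2598960 possible draws.
By inclusion-exclusion on the complements, draws missing all jacks or all aces: C(48,5) + C(48,5) − C(44,5) = 1712304 + 1712304 − 1086008 = 2338600.
So draws with at least one of each: 2598960 − 2338600 = 260360, probability 260360/2598960 = 6509/64974.

6509/64974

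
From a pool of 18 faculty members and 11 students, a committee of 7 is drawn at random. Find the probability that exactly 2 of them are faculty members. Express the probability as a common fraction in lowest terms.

3927/86710

Total number of selections: C(29,7) = 1560780.
Selections with exactly 2 faculty members: choose 2 of the 18 faculty members and 5 of the 11 students, C(18,2)·C(11,5) = 153·462 = 70686.
Probability = 70686/1560780 = 3927/86710.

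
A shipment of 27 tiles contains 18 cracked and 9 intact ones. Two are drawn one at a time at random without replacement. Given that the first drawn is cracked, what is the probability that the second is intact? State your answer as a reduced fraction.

After removing one cracked, 26 remain: 17 cracked and 9 intact.
So the probability the next is intact is 9/26.

9/26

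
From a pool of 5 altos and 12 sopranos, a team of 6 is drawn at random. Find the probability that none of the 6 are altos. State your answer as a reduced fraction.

There are C(17,6) = 12376 possible selections.
Selections with no altos (all sopranos): C(12,6) = 924.
Probability = 924/12376 = 33/442.

33/442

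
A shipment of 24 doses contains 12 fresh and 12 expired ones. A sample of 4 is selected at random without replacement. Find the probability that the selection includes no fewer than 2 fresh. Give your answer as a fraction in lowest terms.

227/322

There are C(24,4) = 10626 ways to choose the 4.
Count the complement (fewer than 2 fresh): C(12,0)·C(12,4) + C(12,1)·C(12,3) = 495 + 2640 = 3135.
Probability = 1 − 3135/10626 = 7491/10626 = 227/322.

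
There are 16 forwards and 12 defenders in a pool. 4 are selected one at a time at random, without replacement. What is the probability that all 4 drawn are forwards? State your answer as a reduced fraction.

4/45

Multiply the conditional probabilities at each draw: 16/28 · 15/27 · 14/26 · 13/25 = 43680/491400 = 4/45.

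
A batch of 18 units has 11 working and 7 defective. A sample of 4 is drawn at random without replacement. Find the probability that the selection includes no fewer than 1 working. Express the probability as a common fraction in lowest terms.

There are C(18,4) = 3060 ways to choose the 4.
The complement is all 4 are defective: C(7,4) = 35.
Probability = 1 − 35/3060 = 3025/3060 = 605/612.

605/612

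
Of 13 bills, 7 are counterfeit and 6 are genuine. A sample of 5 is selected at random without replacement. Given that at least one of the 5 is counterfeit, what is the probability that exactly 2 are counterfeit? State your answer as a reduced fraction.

20/61

Work in counts. Selections with at least one counterfeit: C(13,5) − C(6,5) = 1287 − 6 = 1281.
Of those, selections where exactly 2 are counterfeit: C(7,2)·C(6,3) = 21·20 = 420.
Conditional probability = 420/1281 = 20/61.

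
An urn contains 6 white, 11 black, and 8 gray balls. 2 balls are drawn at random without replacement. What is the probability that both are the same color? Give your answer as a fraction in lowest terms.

There are C(25,2) = 300 ways to draw 2 balls.
All same color: C(6,2) + C(11,2) + C(8,2) = 15 + 55 + 28 = 98.
Probability = 98/300 = 49/150.

49/150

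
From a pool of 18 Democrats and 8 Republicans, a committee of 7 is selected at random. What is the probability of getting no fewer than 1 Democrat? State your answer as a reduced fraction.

Total selections: C(26,7) = 657800.
The complement is all 7 are Republicans: C(8,7) = 8.
Probability = 1 − 8/657800 = 657792/657800 = 82224/82225.

82224/82225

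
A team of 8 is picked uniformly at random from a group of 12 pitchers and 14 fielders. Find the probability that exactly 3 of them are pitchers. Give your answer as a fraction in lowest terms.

616/2185

The sample space is all 8-subsets of the 26: C(26,8) = 1562275.
Selections with exactly 3 pitchers: choose 3 of the 12 pitchers and 5 of the 14 fielders, C(12,3)·C(14,5) = 220·2002 = 440440.
Probability = 440440/1562275 = 616/2185.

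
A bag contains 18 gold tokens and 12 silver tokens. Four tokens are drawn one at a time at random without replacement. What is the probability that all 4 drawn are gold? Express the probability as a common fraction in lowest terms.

68/609

Multiply the conditional probabilities at each draw: 18/30 · 17/29 · 16/28 · 15/27 = 73440/657720 = 68/609.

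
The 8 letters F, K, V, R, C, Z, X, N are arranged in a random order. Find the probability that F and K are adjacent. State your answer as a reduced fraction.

1/4

There are 8! = 40320 arrangements.
Treat F and K as a block: 7! arrangements of the blocks × 2 orders within the block = 2·5040 = 10080.
Probability = 10080/40320 = 1/4.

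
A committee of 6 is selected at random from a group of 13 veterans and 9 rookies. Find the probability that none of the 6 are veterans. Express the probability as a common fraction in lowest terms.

4/3553

There are C(22,6) = 74613 possible selections.
Selections with no veterans (all rookies): C(9,6) = 84.
Probability = 84/74613 = 4/3553.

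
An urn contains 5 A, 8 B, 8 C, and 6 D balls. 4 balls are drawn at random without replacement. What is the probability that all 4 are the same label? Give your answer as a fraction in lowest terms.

16/1755

There are C(27,4) = 17550 ways to draw 4 balls.
All same label: C(5,4) + C(8,4) + C(8,4) + C(6,4) = 5 + 70 + 70 + 15 = 160.
Probability = 160/17550 = 16/1755.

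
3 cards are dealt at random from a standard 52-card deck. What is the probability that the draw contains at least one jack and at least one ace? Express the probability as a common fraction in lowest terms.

188/5525

There are C(52,3) = 22100 possible draws.
By inclusion-exclusion on the complements, draws missing all jacks or all aces: C(48,3) + C(48,3) − C(44,3) = 17296 + 17296 − 13244 = 21348.
So draws with at least one of each: 22100 − 21348 = 752, probability 752/22100 = 188/5525.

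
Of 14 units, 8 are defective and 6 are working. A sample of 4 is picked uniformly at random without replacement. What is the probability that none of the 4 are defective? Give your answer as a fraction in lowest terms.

15/1001

There are C(14,4) = 1001 possible selections.
Selections with no defective (all working): C(6,4) = 15.
Probability = 15/1001.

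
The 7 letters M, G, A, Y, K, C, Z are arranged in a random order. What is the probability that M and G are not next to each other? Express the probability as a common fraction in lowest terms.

5/7

There are 7! = 5040 arrangements.
Arrangements with M and G adjacent: 2·6! = 1440.
So not adjacent: 5040 − 1440 = 3600, probability 3600/5040 = 5/7.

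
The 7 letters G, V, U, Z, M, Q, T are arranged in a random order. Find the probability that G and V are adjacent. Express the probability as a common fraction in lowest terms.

There are 7! = 5040 arrangements.
Treat G and V as a block: 6! arrangements of the blocks × 2 orders within the block = 2·720 = 1440.
Probability = 1440/5040 = 2/7.

2/7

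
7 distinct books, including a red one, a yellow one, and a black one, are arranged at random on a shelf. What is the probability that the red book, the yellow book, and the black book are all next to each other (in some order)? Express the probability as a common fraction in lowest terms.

1/7

There are 7! = 5040 arrangements.
Treat the three as one block: 5! placements × 3! orders within the block = 120·6 = 720.
Probability = 720/5040 = 1/7.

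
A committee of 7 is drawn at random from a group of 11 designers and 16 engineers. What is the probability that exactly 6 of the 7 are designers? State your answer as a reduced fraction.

112/13455

The sample space is all 7-subsets of the 27: C(27,7) = 888030.
Selections with exactly 6 designers: choose 6 of the 11 designers and 1 of the 16 engineers, C(11,6)·C(16,1) = 462·16 = 7392.
Probability = 7392/888030 = 112/13455.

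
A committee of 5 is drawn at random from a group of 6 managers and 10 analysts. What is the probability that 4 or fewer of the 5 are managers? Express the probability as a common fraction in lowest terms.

There are C(16,5) = 4368 ways to choose the 5.
The complement is exactly 5 managers: C(6,5)·C(10,0) = 6.
Probability = 1 − 6/4368 = 4362/4368 = 727/728.

727/728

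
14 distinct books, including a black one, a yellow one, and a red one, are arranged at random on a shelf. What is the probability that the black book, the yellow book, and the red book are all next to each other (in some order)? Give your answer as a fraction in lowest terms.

There are 14! = 87178291200 arrangements.
Treat the three as one block: 12! placements × 3! orders within the block = 479001600·6 = 2874009600.
Probability = 2874009600/87178291200 = 3/91.

3/91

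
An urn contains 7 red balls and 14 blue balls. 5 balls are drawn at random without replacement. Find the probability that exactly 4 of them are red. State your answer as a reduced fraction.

There are C(21,5) = 20349 ways to choose 5 from 21.
Selections with exactly 4 red: choose 4 of the 7 red and 1 of the 14 blue, C(7,4)·C(14,1) = 35·14 = 490.
Probability = 490/20349 = 70/2907.

70/2907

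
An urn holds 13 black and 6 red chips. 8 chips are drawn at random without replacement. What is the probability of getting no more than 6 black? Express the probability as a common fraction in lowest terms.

547/646

Total selections: C(19,8) = 75582.
Count the complement (more than 6 black): C(13,7)·C(6,1) + C(13,8)·C(6,0) = 10296 + 1287 = 11583.
Probability = 1 − 11583/75582 = 63999/75582 = 547/646.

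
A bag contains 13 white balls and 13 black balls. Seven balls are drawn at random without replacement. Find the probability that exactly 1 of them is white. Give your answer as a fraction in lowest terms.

39/1150

There are C(26,7) = 657800 ways to choose 7 from 26.
Selections with exactly 1 white: choose 1 of the 13 white and 6 of the 13 black, C(13,1)·C(13,6) = 13·1716 = 22308.
Probability = 22308/657800 = 39/1150.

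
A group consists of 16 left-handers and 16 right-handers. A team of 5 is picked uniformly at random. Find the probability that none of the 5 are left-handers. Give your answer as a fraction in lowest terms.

There are C(32,5) = 201376 possible selections.
Selections with no left-handers (all right-handers): C(16,5) = 4368.
Probability = 4368/201376 = 39/1798.

39/1798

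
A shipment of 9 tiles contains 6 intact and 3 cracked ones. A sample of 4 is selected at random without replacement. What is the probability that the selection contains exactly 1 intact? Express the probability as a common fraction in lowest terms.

The sample space is all 4-subsets of the 9: C(9,4) = 126.
Selections with exactly 1 intact: choose 1 of the 6 intact and 3 of the 3 cracked, C(6,1)·C(3,3) = 6·1 = 6.
Probability = 6/126 = 1/21.

1/21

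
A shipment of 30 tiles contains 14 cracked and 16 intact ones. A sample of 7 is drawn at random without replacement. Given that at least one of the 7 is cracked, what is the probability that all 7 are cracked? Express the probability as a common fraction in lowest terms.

33/19465

Work in counts. Selections with at least one cracked: C(30,7) − C(16,7) = 2035800 − 11440 = 2024360.
Of those, selections where all 7 are cracked: C(14,7) = 3432.
Conditional probability = 3432/2024360 = 33/19465.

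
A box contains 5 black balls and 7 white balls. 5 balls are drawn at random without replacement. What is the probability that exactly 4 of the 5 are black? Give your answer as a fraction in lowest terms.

35/792

There are C(12,5) = 792 ways to choose 5 from 12.
Selections with exactly 4 black: choose 4 of the 5 black and 1 of the 7 white, C(5,4)·C(7,1) = 5·7 = 35.
Probability = 35/792.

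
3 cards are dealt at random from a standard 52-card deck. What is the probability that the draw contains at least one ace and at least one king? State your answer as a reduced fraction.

There are C(52,3) = 22100 possible draws.
By inclusion-exclusion on the complements, draws missing all aces or all kings: C(48,3) + C(48,3) − C(44,3) = 17296 + 17296 − 13244 = 21348.
So draws with at least one of each: 22100 − 21348 = 752, probability 752/22100 = 188/5525.

188/5525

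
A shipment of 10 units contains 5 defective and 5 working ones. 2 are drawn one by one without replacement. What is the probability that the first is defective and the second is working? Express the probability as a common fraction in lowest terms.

5/18

Multiply the conditional probabilities at each draw: 5/10 · 5/9 = 25/90 = 5/18.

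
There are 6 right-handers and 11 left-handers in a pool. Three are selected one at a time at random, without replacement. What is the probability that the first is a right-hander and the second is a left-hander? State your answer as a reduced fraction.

Multiply the conditional probabilities at each draw: 6/17 · 11/16 = 66/272 = 33/136.

33/136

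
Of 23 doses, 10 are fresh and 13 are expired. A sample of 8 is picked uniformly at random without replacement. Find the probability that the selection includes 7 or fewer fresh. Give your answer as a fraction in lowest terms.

There are C(23,8) = 490314 ways to choose the 8.
The complement is exactly 8 fresh: C(10,8)·C(13,0) = 45.
Probability = 1 − 45/490314 = 490269/490314 = 163423/163438.

163423/163438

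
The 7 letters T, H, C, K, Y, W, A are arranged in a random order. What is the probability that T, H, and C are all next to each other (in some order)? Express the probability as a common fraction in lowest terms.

1/7

There are 7! = 5040 arrangements.
Treat the three as one block: 5! placements × 3! orders within the block = 120·6 = 720.
Probability = 720/5040 = 1/7.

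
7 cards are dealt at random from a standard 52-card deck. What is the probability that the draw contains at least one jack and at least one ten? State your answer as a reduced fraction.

3105873/16723070

There are C(52,7) = 133784560 possible draws.
By inclusion-exclusion on the complements, draws missing all jacks or all tens: C(48,7) + C(48,7) − C(44,7) = 73629072 + 73629072 − 38320568 = 108937576.
So draws with at least one of each: 133784560 − 108937576 = 24846984, probability 24846984/133784560 = 3105873/16723070.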